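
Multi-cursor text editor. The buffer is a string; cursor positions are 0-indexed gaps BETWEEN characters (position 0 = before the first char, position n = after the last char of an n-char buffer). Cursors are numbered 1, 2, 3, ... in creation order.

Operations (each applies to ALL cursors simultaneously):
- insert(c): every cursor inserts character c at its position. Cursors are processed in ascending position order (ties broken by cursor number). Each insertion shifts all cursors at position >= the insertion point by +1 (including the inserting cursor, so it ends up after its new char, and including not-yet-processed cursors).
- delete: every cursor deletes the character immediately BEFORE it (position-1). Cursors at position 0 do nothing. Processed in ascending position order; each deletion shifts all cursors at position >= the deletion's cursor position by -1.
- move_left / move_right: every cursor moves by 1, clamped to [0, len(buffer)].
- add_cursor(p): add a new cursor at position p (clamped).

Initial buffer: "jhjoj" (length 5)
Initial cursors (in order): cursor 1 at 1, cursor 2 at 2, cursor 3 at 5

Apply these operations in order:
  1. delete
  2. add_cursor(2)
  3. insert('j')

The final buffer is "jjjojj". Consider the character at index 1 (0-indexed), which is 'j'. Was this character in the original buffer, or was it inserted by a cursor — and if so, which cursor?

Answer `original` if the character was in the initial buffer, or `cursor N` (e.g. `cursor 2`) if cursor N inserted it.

Answer: cursor 2

Derivation:
After op 1 (delete): buffer="jo" (len 2), cursors c1@0 c2@0 c3@2, authorship ..
After op 2 (add_cursor(2)): buffer="jo" (len 2), cursors c1@0 c2@0 c3@2 c4@2, authorship ..
After op 3 (insert('j')): buffer="jjjojj" (len 6), cursors c1@2 c2@2 c3@6 c4@6, authorship 12..34
Authorship (.=original, N=cursor N): 1 2 . . 3 4
Index 1: author = 2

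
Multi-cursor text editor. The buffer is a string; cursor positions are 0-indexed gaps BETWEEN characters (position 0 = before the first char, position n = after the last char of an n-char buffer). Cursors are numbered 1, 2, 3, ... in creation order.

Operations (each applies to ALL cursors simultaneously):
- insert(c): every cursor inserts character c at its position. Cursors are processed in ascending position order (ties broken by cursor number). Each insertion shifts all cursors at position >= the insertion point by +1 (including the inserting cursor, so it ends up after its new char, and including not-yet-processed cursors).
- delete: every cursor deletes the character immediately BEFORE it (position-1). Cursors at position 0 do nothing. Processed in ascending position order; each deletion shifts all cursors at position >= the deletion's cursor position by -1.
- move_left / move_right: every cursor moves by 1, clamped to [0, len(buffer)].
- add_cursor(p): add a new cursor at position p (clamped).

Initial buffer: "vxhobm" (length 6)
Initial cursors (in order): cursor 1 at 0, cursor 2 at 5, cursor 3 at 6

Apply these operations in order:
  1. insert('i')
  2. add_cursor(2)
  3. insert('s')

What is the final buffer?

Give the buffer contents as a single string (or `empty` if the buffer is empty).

Answer: isvsxhobismis

Derivation:
After op 1 (insert('i')): buffer="ivxhobimi" (len 9), cursors c1@1 c2@7 c3@9, authorship 1.....2.3
After op 2 (add_cursor(2)): buffer="ivxhobimi" (len 9), cursors c1@1 c4@2 c2@7 c3@9, authorship 1.....2.3
After op 3 (insert('s')): buffer="isvsxhobismis" (len 13), cursors c1@2 c4@4 c2@10 c3@13, authorship 11.4....22.33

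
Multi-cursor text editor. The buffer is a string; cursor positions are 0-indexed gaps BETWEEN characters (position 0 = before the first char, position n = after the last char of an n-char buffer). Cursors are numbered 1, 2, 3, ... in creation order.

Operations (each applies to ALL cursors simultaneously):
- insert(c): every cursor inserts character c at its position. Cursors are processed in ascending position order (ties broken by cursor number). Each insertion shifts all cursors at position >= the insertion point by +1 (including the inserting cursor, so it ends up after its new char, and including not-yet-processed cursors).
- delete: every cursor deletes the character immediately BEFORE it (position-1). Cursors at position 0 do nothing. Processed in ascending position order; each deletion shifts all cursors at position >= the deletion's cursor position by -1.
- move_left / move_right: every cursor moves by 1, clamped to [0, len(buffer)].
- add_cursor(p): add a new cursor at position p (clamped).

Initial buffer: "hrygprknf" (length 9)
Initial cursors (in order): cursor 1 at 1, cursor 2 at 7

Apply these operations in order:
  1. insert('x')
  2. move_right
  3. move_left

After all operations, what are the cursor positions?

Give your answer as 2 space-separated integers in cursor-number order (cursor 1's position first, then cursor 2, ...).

Answer: 2 9

Derivation:
After op 1 (insert('x')): buffer="hxrygprkxnf" (len 11), cursors c1@2 c2@9, authorship .1......2..
After op 2 (move_right): buffer="hxrygprkxnf" (len 11), cursors c1@3 c2@10, authorship .1......2..
After op 3 (move_left): buffer="hxrygprkxnf" (len 11), cursors c1@2 c2@9, authorship .1......2..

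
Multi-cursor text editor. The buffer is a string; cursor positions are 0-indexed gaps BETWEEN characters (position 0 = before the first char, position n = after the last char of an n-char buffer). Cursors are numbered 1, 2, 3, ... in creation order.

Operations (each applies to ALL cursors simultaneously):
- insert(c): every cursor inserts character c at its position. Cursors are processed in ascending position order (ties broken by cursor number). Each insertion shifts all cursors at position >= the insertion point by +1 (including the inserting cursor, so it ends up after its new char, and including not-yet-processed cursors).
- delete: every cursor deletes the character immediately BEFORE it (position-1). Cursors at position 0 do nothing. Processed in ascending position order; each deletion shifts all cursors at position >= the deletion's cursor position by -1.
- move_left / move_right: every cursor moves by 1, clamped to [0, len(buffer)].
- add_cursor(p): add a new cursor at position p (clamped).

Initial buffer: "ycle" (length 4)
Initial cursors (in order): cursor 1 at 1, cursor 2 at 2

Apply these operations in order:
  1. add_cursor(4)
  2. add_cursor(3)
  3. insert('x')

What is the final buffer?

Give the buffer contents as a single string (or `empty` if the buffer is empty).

After op 1 (add_cursor(4)): buffer="ycle" (len 4), cursors c1@1 c2@2 c3@4, authorship ....
After op 2 (add_cursor(3)): buffer="ycle" (len 4), cursors c1@1 c2@2 c4@3 c3@4, authorship ....
After op 3 (insert('x')): buffer="yxcxlxex" (len 8), cursors c1@2 c2@4 c4@6 c3@8, authorship .1.2.4.3

Answer: yxcxlxex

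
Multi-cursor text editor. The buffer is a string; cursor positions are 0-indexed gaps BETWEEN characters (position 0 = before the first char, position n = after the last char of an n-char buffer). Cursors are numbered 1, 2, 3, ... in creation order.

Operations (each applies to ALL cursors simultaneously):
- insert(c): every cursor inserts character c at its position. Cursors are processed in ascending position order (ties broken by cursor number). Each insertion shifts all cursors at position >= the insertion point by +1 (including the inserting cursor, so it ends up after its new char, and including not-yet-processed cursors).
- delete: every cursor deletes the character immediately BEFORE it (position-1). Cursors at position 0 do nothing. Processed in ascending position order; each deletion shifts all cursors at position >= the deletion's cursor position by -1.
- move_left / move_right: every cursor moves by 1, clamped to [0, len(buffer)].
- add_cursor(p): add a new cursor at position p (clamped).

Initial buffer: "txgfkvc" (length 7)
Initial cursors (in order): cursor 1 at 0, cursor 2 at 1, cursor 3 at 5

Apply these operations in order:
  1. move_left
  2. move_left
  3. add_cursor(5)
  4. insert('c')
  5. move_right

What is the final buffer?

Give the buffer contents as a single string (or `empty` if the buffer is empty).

After op 1 (move_left): buffer="txgfkvc" (len 7), cursors c1@0 c2@0 c3@4, authorship .......
After op 2 (move_left): buffer="txgfkvc" (len 7), cursors c1@0 c2@0 c3@3, authorship .......
After op 3 (add_cursor(5)): buffer="txgfkvc" (len 7), cursors c1@0 c2@0 c3@3 c4@5, authorship .......
After op 4 (insert('c')): buffer="cctxgcfkcvc" (len 11), cursors c1@2 c2@2 c3@6 c4@9, authorship 12...3..4..
After op 5 (move_right): buffer="cctxgcfkcvc" (len 11), cursors c1@3 c2@3 c3@7 c4@10, authorship 12...3..4..

Answer: cctxgcfkcvc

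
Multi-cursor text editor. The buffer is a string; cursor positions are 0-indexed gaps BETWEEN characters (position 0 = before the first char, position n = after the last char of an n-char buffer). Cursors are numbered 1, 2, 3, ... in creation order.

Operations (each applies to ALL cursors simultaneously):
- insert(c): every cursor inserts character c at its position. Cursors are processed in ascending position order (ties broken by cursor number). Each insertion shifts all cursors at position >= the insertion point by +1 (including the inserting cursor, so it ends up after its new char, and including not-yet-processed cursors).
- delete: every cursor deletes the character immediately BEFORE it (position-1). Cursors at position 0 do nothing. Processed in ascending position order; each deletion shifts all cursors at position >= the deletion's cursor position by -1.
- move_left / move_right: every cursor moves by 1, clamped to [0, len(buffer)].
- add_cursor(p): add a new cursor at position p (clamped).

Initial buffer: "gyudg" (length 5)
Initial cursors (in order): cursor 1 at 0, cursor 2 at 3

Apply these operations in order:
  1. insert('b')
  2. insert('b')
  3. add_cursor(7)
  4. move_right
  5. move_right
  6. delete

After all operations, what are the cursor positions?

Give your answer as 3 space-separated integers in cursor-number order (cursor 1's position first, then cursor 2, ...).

Answer: 3 6 6

Derivation:
After op 1 (insert('b')): buffer="bgyubdg" (len 7), cursors c1@1 c2@5, authorship 1...2..
After op 2 (insert('b')): buffer="bbgyubbdg" (len 9), cursors c1@2 c2@7, authorship 11...22..
After op 3 (add_cursor(7)): buffer="bbgyubbdg" (len 9), cursors c1@2 c2@7 c3@7, authorship 11...22..
After op 4 (move_right): buffer="bbgyubbdg" (len 9), cursors c1@3 c2@8 c3@8, authorship 11...22..
After op 5 (move_right): buffer="bbgyubbdg" (len 9), cursors c1@4 c2@9 c3@9, authorship 11...22..
After op 6 (delete): buffer="bbgubb" (len 6), cursors c1@3 c2@6 c3@6, authorship 11..22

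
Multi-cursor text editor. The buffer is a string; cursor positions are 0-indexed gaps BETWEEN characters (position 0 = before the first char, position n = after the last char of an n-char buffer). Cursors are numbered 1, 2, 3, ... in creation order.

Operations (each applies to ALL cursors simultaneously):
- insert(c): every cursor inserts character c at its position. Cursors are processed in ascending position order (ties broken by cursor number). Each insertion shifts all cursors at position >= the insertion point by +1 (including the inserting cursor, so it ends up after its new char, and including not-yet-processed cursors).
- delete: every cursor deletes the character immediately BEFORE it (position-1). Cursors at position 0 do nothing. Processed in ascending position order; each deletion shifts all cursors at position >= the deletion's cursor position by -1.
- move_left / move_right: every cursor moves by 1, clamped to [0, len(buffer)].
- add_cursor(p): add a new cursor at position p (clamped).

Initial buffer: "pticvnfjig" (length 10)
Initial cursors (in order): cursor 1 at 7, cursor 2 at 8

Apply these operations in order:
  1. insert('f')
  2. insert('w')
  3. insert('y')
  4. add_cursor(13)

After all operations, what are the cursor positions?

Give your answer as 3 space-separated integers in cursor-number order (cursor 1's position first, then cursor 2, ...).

Answer: 10 14 13

Derivation:
After op 1 (insert('f')): buffer="pticvnffjfig" (len 12), cursors c1@8 c2@10, authorship .......1.2..
After op 2 (insert('w')): buffer="pticvnffwjfwig" (len 14), cursors c1@9 c2@12, authorship .......11.22..
After op 3 (insert('y')): buffer="pticvnffwyjfwyig" (len 16), cursors c1@10 c2@14, authorship .......111.222..
After op 4 (add_cursor(13)): buffer="pticvnffwyjfwyig" (len 16), cursors c1@10 c3@13 c2@14, authorship .......111.222..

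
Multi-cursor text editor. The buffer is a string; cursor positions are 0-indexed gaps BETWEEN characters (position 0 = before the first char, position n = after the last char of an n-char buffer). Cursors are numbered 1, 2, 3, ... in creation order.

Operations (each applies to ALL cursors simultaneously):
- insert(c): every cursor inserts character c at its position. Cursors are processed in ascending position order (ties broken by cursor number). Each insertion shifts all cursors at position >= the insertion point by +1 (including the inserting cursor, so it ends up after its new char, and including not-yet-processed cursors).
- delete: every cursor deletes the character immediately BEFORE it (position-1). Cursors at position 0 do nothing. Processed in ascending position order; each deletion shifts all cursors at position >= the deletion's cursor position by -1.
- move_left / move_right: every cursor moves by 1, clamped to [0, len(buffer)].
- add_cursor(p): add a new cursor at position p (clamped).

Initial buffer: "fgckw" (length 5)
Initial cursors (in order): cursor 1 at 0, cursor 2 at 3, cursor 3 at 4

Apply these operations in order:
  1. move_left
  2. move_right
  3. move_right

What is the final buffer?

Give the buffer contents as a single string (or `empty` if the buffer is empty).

After op 1 (move_left): buffer="fgckw" (len 5), cursors c1@0 c2@2 c3@3, authorship .....
After op 2 (move_right): buffer="fgckw" (len 5), cursors c1@1 c2@3 c3@4, authorship .....
After op 3 (move_right): buffer="fgckw" (len 5), cursors c1@2 c2@4 c3@5, authorship .....

Answer: fgckw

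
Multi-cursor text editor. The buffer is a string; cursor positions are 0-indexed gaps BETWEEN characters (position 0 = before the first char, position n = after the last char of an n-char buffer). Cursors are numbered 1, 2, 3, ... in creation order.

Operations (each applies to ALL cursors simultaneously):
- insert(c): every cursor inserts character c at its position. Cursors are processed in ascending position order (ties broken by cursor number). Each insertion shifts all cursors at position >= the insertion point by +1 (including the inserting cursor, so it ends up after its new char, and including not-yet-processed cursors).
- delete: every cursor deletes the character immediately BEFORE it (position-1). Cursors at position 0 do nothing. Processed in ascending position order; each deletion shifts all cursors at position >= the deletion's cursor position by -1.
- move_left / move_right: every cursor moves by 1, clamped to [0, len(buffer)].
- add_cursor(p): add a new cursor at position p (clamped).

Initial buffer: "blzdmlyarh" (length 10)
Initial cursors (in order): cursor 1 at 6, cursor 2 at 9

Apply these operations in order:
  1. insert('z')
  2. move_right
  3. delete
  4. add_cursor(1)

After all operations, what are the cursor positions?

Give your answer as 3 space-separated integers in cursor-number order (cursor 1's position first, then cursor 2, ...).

Answer: 7 10 1

Derivation:
After op 1 (insert('z')): buffer="blzdmlzyarzh" (len 12), cursors c1@7 c2@11, authorship ......1...2.
After op 2 (move_right): buffer="blzdmlzyarzh" (len 12), cursors c1@8 c2@12, authorship ......1...2.
After op 3 (delete): buffer="blzdmlzarz" (len 10), cursors c1@7 c2@10, authorship ......1..2
After op 4 (add_cursor(1)): buffer="blzdmlzarz" (len 10), cursors c3@1 c1@7 c2@10, authorship ......1..2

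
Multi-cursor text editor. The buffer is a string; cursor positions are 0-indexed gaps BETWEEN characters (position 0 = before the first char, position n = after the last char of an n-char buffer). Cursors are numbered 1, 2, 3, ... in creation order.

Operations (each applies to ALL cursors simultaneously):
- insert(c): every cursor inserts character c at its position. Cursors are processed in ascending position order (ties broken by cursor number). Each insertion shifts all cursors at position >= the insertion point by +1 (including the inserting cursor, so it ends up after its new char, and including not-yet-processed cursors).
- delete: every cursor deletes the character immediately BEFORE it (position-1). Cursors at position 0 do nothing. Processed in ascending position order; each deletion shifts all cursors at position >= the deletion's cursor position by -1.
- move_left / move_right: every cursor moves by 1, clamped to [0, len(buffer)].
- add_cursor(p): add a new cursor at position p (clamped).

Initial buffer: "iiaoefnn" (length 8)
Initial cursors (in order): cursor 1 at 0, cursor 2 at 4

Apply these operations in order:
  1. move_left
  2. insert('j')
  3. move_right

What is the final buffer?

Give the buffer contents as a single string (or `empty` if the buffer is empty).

After op 1 (move_left): buffer="iiaoefnn" (len 8), cursors c1@0 c2@3, authorship ........
After op 2 (insert('j')): buffer="jiiajoefnn" (len 10), cursors c1@1 c2@5, authorship 1...2.....
After op 3 (move_right): buffer="jiiajoefnn" (len 10), cursors c1@2 c2@6, authorship 1...2.....

Answer: jiiajoefnn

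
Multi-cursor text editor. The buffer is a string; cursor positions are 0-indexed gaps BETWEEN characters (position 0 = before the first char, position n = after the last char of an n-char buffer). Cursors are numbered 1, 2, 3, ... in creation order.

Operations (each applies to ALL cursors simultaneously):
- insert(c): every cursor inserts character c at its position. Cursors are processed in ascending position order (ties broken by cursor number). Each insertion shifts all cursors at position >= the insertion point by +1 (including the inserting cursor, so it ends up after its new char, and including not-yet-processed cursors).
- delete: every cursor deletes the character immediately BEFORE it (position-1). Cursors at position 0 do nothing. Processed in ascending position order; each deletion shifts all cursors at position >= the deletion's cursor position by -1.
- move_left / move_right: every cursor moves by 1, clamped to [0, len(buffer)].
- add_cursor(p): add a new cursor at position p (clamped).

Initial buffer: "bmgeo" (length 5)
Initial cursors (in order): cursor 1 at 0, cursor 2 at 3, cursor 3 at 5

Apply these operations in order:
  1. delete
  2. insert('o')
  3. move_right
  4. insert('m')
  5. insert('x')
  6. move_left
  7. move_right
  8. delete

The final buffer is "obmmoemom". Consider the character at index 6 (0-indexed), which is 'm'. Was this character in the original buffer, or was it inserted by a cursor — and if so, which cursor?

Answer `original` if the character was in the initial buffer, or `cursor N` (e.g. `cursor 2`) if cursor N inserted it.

After op 1 (delete): buffer="bme" (len 3), cursors c1@0 c2@2 c3@3, authorship ...
After op 2 (insert('o')): buffer="obmoeo" (len 6), cursors c1@1 c2@4 c3@6, authorship 1..2.3
After op 3 (move_right): buffer="obmoeo" (len 6), cursors c1@2 c2@5 c3@6, authorship 1..2.3
After op 4 (insert('m')): buffer="obmmoemom" (len 9), cursors c1@3 c2@7 c3@9, authorship 1.1.2.233
After op 5 (insert('x')): buffer="obmxmoemxomx" (len 12), cursors c1@4 c2@9 c3@12, authorship 1.11.2.22333
After op 6 (move_left): buffer="obmxmoemxomx" (len 12), cursors c1@3 c2@8 c3@11, authorship 1.11.2.22333
After op 7 (move_right): buffer="obmxmoemxomx" (len 12), cursors c1@4 c2@9 c3@12, authorship 1.11.2.22333
After op 8 (delete): buffer="obmmoemom" (len 9), cursors c1@3 c2@7 c3@9, authorship 1.1.2.233
Authorship (.=original, N=cursor N): 1 . 1 . 2 . 2 3 3
Index 6: author = 2

Answer: cursor 2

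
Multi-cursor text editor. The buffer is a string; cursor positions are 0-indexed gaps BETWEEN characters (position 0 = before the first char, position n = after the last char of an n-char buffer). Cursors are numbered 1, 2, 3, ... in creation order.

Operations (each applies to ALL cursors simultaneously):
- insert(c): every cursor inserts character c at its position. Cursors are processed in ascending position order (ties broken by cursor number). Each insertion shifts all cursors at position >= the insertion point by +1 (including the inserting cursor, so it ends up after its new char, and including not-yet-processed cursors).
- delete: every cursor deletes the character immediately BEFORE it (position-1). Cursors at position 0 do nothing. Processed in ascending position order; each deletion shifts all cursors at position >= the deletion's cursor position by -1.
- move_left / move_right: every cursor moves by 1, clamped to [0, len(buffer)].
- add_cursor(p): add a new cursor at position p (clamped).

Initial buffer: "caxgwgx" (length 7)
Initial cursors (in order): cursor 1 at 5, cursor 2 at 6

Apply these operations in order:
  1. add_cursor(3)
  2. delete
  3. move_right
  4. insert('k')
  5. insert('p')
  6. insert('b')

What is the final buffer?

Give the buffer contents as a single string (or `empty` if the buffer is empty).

After op 1 (add_cursor(3)): buffer="caxgwgx" (len 7), cursors c3@3 c1@5 c2@6, authorship .......
After op 2 (delete): buffer="cagx" (len 4), cursors c3@2 c1@3 c2@3, authorship ....
After op 3 (move_right): buffer="cagx" (len 4), cursors c3@3 c1@4 c2@4, authorship ....
After op 4 (insert('k')): buffer="cagkxkk" (len 7), cursors c3@4 c1@7 c2@7, authorship ...3.12
After op 5 (insert('p')): buffer="cagkpxkkpp" (len 10), cursors c3@5 c1@10 c2@10, authorship ...33.1212
After op 6 (insert('b')): buffer="cagkpbxkkppbb" (len 13), cursors c3@6 c1@13 c2@13, authorship ...333.121212

Answer: cagkpbxkkppbb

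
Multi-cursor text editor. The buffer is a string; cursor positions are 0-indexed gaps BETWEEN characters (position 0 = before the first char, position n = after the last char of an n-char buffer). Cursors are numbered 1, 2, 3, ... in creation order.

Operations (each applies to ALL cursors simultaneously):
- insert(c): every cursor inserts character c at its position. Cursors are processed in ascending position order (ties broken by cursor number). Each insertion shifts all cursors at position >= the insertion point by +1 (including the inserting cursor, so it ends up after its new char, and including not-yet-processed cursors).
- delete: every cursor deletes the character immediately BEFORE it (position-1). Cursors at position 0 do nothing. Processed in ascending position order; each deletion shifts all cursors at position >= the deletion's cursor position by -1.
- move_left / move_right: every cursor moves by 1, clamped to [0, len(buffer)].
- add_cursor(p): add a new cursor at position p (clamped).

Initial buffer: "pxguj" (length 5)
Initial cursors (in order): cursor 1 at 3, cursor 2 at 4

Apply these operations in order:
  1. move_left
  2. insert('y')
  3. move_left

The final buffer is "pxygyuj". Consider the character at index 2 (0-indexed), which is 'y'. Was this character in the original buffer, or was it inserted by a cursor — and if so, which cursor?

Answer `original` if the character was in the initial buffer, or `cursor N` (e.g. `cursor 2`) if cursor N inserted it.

Answer: cursor 1

Derivation:
After op 1 (move_left): buffer="pxguj" (len 5), cursors c1@2 c2@3, authorship .....
After op 2 (insert('y')): buffer="pxygyuj" (len 7), cursors c1@3 c2@5, authorship ..1.2..
After op 3 (move_left): buffer="pxygyuj" (len 7), cursors c1@2 c2@4, authorship ..1.2..
Authorship (.=original, N=cursor N): . . 1 . 2 . .
Index 2: author = 1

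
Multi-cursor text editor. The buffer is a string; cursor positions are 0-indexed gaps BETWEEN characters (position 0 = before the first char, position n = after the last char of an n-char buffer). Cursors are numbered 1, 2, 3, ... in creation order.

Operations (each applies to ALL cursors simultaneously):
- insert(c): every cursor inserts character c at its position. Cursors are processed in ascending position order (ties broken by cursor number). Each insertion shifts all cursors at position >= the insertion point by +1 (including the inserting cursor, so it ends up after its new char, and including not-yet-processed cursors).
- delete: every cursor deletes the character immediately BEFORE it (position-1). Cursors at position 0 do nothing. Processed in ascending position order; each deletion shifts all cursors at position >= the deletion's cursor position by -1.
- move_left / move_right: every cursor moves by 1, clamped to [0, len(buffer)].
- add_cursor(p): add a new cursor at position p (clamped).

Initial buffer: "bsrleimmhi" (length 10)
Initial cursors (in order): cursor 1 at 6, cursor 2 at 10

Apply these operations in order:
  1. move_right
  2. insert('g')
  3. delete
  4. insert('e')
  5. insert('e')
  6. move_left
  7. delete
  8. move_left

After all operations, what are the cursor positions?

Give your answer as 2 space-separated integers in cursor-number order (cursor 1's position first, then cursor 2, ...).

Answer: 6 10

Derivation:
After op 1 (move_right): buffer="bsrleimmhi" (len 10), cursors c1@7 c2@10, authorship ..........
After op 2 (insert('g')): buffer="bsrleimgmhig" (len 12), cursors c1@8 c2@12, authorship .......1...2
After op 3 (delete): buffer="bsrleimmhi" (len 10), cursors c1@7 c2@10, authorship ..........
After op 4 (insert('e')): buffer="bsrleimemhie" (len 12), cursors c1@8 c2@12, authorship .......1...2
After op 5 (insert('e')): buffer="bsrleimeemhiee" (len 14), cursors c1@9 c2@14, authorship .......11...22
After op 6 (move_left): buffer="bsrleimeemhiee" (len 14), cursors c1@8 c2@13, authorship .......11...22
After op 7 (delete): buffer="bsrleimemhie" (len 12), cursors c1@7 c2@11, authorship .......1...2
After op 8 (move_left): buffer="bsrleimemhie" (len 12), cursors c1@6 c2@10, authorship .......1...2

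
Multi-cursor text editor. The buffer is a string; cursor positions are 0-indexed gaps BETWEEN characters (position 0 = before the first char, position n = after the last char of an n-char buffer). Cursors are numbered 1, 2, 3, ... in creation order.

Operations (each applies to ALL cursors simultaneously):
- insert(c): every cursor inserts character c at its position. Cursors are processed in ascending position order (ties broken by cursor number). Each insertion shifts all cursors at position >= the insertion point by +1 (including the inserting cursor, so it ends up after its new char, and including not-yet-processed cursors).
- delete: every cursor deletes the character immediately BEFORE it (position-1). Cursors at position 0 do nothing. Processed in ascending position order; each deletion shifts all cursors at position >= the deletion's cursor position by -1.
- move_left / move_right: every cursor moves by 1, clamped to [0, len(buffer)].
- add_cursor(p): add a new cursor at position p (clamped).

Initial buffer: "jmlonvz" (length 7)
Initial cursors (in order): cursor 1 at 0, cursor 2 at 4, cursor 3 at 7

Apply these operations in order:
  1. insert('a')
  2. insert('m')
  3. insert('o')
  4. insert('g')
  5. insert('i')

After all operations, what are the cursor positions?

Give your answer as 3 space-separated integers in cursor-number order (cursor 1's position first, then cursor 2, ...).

Answer: 5 14 22

Derivation:
After op 1 (insert('a')): buffer="ajmloanvza" (len 10), cursors c1@1 c2@6 c3@10, authorship 1....2...3
After op 2 (insert('m')): buffer="amjmloamnvzam" (len 13), cursors c1@2 c2@8 c3@13, authorship 11....22...33
After op 3 (insert('o')): buffer="amojmloamonvzamo" (len 16), cursors c1@3 c2@10 c3@16, authorship 111....222...333
After op 4 (insert('g')): buffer="amogjmloamognvzamog" (len 19), cursors c1@4 c2@12 c3@19, authorship 1111....2222...3333
After op 5 (insert('i')): buffer="amogijmloamoginvzamogi" (len 22), cursors c1@5 c2@14 c3@22, authorship 11111....22222...33333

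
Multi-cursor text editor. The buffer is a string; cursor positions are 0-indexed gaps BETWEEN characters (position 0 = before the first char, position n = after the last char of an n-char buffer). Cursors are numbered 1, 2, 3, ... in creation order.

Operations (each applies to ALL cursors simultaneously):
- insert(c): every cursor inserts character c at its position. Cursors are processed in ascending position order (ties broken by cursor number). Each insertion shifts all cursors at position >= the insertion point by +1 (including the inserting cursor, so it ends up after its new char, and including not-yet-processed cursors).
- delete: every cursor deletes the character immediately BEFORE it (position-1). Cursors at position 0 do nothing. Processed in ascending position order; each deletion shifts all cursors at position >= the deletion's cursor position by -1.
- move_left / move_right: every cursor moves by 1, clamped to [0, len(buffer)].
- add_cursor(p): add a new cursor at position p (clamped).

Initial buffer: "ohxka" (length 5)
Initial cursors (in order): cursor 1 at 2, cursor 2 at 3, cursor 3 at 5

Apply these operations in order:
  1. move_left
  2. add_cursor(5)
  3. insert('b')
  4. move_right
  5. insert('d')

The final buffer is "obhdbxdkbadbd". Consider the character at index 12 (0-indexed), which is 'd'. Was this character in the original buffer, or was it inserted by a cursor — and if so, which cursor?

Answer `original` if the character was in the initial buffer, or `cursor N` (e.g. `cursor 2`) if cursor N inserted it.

Answer: cursor 4

Derivation:
After op 1 (move_left): buffer="ohxka" (len 5), cursors c1@1 c2@2 c3@4, authorship .....
After op 2 (add_cursor(5)): buffer="ohxka" (len 5), cursors c1@1 c2@2 c3@4 c4@5, authorship .....
After op 3 (insert('b')): buffer="obhbxkbab" (len 9), cursors c1@2 c2@4 c3@7 c4@9, authorship .1.2..3.4
After op 4 (move_right): buffer="obhbxkbab" (len 9), cursors c1@3 c2@5 c3@8 c4@9, authorship .1.2..3.4
After op 5 (insert('d')): buffer="obhdbxdkbadbd" (len 13), cursors c1@4 c2@7 c3@11 c4@13, authorship .1.12.2.3.344
Authorship (.=original, N=cursor N): . 1 . 1 2 . 2 . 3 . 3 4 4
Index 12: author = 4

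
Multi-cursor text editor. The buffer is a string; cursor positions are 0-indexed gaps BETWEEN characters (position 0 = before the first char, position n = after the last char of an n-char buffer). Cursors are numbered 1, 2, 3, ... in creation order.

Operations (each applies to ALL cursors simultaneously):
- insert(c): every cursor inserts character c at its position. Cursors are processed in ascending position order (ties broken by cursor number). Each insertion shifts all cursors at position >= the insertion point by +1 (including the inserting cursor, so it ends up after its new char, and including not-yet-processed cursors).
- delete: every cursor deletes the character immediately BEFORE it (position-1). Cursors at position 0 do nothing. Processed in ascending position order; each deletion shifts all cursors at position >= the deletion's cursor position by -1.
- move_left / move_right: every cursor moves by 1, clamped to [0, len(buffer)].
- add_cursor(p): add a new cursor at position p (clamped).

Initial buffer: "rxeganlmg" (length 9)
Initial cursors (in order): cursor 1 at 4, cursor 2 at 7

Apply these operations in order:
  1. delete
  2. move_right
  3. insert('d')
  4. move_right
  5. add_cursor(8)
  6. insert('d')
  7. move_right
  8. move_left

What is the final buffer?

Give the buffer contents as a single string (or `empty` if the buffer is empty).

After op 1 (delete): buffer="rxeanmg" (len 7), cursors c1@3 c2@5, authorship .......
After op 2 (move_right): buffer="rxeanmg" (len 7), cursors c1@4 c2@6, authorship .......
After op 3 (insert('d')): buffer="rxeadnmdg" (len 9), cursors c1@5 c2@8, authorship ....1..2.
After op 4 (move_right): buffer="rxeadnmdg" (len 9), cursors c1@6 c2@9, authorship ....1..2.
After op 5 (add_cursor(8)): buffer="rxeadnmdg" (len 9), cursors c1@6 c3@8 c2@9, authorship ....1..2.
After op 6 (insert('d')): buffer="rxeadndmddgd" (len 12), cursors c1@7 c3@10 c2@12, authorship ....1.1.23.2
After op 7 (move_right): buffer="rxeadndmddgd" (len 12), cursors c1@8 c3@11 c2@12, authorship ....1.1.23.2
After op 8 (move_left): buffer="rxeadndmddgd" (len 12), cursors c1@7 c3@10 c2@11, authorship ....1.1.23.2

Answer: rxeadndmddgd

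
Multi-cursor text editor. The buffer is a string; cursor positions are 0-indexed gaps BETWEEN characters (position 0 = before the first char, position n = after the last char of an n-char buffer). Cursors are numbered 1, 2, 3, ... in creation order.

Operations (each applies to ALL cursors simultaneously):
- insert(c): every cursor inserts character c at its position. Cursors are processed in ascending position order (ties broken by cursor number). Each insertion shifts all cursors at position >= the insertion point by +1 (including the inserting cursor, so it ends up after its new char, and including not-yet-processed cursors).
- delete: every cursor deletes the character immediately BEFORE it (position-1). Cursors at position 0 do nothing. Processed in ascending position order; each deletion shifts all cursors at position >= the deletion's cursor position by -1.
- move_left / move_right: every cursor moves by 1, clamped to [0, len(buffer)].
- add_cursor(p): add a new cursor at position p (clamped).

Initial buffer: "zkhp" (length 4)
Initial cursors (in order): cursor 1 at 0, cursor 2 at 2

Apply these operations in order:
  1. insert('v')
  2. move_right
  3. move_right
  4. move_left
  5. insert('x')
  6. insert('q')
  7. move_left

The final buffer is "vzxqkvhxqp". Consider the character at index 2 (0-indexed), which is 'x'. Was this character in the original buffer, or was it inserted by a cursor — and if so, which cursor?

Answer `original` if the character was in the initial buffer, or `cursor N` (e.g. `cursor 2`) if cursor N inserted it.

After op 1 (insert('v')): buffer="vzkvhp" (len 6), cursors c1@1 c2@4, authorship 1..2..
After op 2 (move_right): buffer="vzkvhp" (len 6), cursors c1@2 c2@5, authorship 1..2..
After op 3 (move_right): buffer="vzkvhp" (len 6), cursors c1@3 c2@6, authorship 1..2..
After op 4 (move_left): buffer="vzkvhp" (len 6), cursors c1@2 c2@5, authorship 1..2..
After op 5 (insert('x')): buffer="vzxkvhxp" (len 8), cursors c1@3 c2@7, authorship 1.1.2.2.
After op 6 (insert('q')): buffer="vzxqkvhxqp" (len 10), cursors c1@4 c2@9, authorship 1.11.2.22.
After op 7 (move_left): buffer="vzxqkvhxqp" (len 10), cursors c1@3 c2@8, authorship 1.11.2.22.
Authorship (.=original, N=cursor N): 1 . 1 1 . 2 . 2 2 .
Index 2: author = 1

Answer: cursor 1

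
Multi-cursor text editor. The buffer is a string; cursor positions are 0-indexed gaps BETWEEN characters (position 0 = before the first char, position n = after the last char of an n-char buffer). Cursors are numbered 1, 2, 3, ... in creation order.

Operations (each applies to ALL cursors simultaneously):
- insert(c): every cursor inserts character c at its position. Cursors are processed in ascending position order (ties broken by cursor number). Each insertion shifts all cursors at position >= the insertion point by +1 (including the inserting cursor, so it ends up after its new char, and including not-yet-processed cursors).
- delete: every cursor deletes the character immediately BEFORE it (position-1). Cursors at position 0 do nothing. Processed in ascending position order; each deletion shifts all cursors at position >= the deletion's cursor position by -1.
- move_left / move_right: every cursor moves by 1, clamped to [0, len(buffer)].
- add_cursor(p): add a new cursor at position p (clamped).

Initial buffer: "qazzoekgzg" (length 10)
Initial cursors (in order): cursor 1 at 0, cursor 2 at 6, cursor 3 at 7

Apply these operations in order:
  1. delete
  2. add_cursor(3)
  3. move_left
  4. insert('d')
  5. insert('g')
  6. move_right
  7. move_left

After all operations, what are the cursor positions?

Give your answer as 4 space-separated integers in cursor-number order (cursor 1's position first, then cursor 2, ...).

Answer: 2 12 12 6

Derivation:
After op 1 (delete): buffer="qazzogzg" (len 8), cursors c1@0 c2@5 c3@5, authorship ........
After op 2 (add_cursor(3)): buffer="qazzogzg" (len 8), cursors c1@0 c4@3 c2@5 c3@5, authorship ........
After op 3 (move_left): buffer="qazzogzg" (len 8), cursors c1@0 c4@2 c2@4 c3@4, authorship ........
After op 4 (insert('d')): buffer="dqadzzddogzg" (len 12), cursors c1@1 c4@4 c2@8 c3@8, authorship 1..4..23....
After op 5 (insert('g')): buffer="dgqadgzzddggogzg" (len 16), cursors c1@2 c4@6 c2@12 c3@12, authorship 11..44..2323....
After op 6 (move_right): buffer="dgqadgzzddggogzg" (len 16), cursors c1@3 c4@7 c2@13 c3@13, authorship 11..44..2323....
After op 7 (move_left): buffer="dgqadgzzddggogzg" (len 16), cursors c1@2 c4@6 c2@12 c3@12, authorship 11..44..2323....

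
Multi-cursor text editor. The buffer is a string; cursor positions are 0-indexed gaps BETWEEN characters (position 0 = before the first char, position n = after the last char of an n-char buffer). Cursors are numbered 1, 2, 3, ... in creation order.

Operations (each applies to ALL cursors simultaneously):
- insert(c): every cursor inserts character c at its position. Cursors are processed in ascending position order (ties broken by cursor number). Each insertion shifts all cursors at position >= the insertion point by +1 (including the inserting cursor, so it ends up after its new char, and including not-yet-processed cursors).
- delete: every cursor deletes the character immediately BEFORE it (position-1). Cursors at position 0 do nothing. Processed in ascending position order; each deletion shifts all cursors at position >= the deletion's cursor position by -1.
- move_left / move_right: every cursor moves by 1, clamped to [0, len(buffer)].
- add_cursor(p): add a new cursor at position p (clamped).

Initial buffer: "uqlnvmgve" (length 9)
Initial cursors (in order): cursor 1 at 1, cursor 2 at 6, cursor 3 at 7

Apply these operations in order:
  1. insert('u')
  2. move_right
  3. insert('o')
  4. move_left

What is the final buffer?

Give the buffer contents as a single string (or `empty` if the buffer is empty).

Answer: uuqolnvmugouvoe

Derivation:
After op 1 (insert('u')): buffer="uuqlnvmuguve" (len 12), cursors c1@2 c2@8 c3@10, authorship .1.....2.3..
After op 2 (move_right): buffer="uuqlnvmuguve" (len 12), cursors c1@3 c2@9 c3@11, authorship .1.....2.3..
After op 3 (insert('o')): buffer="uuqolnvmugouvoe" (len 15), cursors c1@4 c2@11 c3@14, authorship .1.1....2.23.3.
After op 4 (move_left): buffer="uuqolnvmugouvoe" (len 15), cursors c1@3 c2@10 c3@13, authorship .1.1....2.23.3.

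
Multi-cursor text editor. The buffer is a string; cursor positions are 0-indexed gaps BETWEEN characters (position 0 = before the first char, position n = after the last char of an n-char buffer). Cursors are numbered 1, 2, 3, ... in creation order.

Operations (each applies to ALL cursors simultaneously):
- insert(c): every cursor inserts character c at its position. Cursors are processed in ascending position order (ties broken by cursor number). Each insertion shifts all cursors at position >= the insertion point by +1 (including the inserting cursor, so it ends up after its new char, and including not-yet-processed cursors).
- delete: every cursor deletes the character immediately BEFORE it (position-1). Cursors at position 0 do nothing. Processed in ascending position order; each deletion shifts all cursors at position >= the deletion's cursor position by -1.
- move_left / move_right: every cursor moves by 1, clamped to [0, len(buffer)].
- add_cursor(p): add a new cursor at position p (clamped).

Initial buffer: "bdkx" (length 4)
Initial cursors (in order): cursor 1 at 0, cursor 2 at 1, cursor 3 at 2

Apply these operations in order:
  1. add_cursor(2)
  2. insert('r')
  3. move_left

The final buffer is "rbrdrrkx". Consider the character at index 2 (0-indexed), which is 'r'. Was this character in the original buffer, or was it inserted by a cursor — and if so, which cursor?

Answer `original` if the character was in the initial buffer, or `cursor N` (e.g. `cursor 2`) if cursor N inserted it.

Answer: cursor 2

Derivation:
After op 1 (add_cursor(2)): buffer="bdkx" (len 4), cursors c1@0 c2@1 c3@2 c4@2, authorship ....
After op 2 (insert('r')): buffer="rbrdrrkx" (len 8), cursors c1@1 c2@3 c3@6 c4@6, authorship 1.2.34..
After op 3 (move_left): buffer="rbrdrrkx" (len 8), cursors c1@0 c2@2 c3@5 c4@5, authorship 1.2.34..
Authorship (.=original, N=cursor N): 1 . 2 . 3 4 . .
Index 2: author = 2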